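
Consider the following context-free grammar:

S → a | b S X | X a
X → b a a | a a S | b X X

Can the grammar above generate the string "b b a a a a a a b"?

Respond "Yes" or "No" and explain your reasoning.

No - no valid derivation exists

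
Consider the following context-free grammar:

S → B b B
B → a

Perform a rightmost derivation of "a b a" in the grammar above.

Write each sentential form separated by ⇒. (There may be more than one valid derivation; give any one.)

S ⇒ B b B ⇒ B b a ⇒ a b a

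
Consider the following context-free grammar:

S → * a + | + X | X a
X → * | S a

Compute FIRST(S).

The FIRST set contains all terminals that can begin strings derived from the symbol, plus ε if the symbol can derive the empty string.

We compute FIRST(S) using the standard algorithm.
FIRST(S) = {*, +}
FIRST(X) = {*, +}
Therefore, FIRST(S) = {*, +}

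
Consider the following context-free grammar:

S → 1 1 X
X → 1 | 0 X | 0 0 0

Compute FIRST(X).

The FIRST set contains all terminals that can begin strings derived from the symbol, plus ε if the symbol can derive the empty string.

We compute FIRST(X) using the standard algorithm.
FIRST(S) = {1}
FIRST(X) = {0, 1}
Therefore, FIRST(X) = {0, 1}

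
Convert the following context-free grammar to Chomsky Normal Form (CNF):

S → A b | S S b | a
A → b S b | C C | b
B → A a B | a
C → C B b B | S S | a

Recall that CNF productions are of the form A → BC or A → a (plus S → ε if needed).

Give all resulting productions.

TB → b; S → a; A → b; TA → a; B → a; C → a; S → A TB; S → S X0; X0 → S TB; A → TB X1; X1 → S TB; A → C C; B → A X2; X2 → TA B; C → C X3; X3 → B X4; X4 → TB B; C → S S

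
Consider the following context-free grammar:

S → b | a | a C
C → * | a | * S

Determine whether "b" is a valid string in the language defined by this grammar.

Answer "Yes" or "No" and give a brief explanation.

Yes - a valid derivation exists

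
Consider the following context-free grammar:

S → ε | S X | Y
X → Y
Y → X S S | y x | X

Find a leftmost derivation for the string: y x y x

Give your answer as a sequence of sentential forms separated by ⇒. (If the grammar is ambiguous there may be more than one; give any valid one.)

S ⇒ Y ⇒ X S S ⇒ Y S S ⇒ y x S S ⇒ y x Y S ⇒ y x y x S ⇒ y x y x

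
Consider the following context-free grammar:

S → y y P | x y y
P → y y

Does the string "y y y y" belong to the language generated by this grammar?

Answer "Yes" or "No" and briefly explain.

Yes - a valid derivation exists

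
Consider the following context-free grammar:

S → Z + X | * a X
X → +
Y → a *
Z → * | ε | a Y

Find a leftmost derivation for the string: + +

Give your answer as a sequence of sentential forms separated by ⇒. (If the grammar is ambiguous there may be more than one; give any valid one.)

S ⇒ Z + X ⇒ + X ⇒ + +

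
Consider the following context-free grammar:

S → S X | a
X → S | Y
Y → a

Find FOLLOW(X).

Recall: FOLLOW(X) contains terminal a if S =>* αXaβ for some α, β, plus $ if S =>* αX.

We compute FOLLOW(X) using the standard algorithm.
FOLLOW(S) starts with {$}.
FIRST(S) = {a}
FIRST(X) = {a}
FIRST(Y) = {a}
FOLLOW(S) = {$, a}
FOLLOW(X) = {$, a}
FOLLOW(Y) = {$, a}
Therefore, FOLLOW(X) = {$, a}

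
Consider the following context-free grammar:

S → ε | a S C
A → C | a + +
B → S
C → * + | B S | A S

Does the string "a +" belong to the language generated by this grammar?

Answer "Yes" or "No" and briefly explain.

No - no valid derivation exists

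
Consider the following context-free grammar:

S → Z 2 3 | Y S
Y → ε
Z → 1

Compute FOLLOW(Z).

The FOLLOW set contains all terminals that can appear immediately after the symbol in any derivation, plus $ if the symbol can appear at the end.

We compute FOLLOW(Z) using the standard algorithm.
FOLLOW(S) starts with {$}.
FIRST(S) = {1}
FIRST(Y) = {ε}
FIRST(Z) = {1}
FOLLOW(S) = {$}
FOLLOW(Y) = {1}
FOLLOW(Z) = {2}
Therefore, FOLLOW(Z) = {2}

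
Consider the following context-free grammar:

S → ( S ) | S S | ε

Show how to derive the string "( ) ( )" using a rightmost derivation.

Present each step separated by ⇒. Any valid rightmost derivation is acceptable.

S ⇒ S S ⇒ S ( S ) ⇒ S ( ) ⇒ ( S ) ( ) ⇒ ( ) ( )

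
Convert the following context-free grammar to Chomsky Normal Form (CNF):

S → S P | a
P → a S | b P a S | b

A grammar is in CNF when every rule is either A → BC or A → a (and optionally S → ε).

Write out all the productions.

S → a; TA → a; TB → b; P → b; S → S P; P → TA S; P → TB X0; X0 → P X1; X1 → TA S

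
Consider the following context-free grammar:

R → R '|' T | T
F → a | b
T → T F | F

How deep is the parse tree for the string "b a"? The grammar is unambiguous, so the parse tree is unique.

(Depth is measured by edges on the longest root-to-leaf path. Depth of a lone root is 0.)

4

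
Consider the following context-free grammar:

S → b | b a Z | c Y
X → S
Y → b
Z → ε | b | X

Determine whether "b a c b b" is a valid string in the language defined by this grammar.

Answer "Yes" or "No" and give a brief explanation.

No - no valid derivation exists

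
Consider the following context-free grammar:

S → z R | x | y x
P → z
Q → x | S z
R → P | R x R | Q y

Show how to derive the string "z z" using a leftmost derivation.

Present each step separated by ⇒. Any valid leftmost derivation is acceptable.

S ⇒ z R ⇒ z P ⇒ z z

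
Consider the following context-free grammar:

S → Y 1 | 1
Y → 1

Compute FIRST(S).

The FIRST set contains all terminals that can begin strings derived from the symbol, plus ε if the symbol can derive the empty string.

We compute FIRST(S) using the standard algorithm.
FIRST(S) = {1}
FIRST(Y) = {1}
Therefore, FIRST(S) = {1}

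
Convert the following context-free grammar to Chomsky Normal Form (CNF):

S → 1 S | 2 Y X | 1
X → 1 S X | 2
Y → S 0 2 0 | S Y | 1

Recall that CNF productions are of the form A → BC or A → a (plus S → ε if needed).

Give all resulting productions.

T1 → 1; T2 → 2; S → 1; X → 2; T0 → 0; Y → 1; S → T1 S; S → T2 X0; X0 → Y X; X → T1 X1; X1 → S X; Y → S X2; X2 → T0 X3; X3 → T2 T0; Y → S Y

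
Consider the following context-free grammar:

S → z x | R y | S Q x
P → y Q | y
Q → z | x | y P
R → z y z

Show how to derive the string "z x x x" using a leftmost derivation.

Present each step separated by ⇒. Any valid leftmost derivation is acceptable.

S ⇒ S Q x ⇒ z x Q x ⇒ z x x x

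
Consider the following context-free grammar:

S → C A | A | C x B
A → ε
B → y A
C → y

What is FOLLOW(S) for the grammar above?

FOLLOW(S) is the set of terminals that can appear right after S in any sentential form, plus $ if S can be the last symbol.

We compute FOLLOW(S) using the standard algorithm.
FOLLOW(S) starts with {$}.
FIRST(A) = {ε}
FIRST(B) = {y}
FIRST(C) = {y}
FIRST(S) = {y, ε}
FOLLOW(A) = {$}
FOLLOW(B) = {$}
FOLLOW(C) = {$, x}
FOLLOW(S) = {$}
Therefore, FOLLOW(S) = {$}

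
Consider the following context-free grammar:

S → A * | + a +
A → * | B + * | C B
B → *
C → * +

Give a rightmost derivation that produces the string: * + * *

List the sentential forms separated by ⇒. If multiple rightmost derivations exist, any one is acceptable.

S ⇒ A * ⇒ B + * * ⇒ * + * *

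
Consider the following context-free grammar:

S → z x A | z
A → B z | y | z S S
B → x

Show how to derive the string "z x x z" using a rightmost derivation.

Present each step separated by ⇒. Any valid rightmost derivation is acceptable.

S ⇒ z x A ⇒ z x B z ⇒ z x x z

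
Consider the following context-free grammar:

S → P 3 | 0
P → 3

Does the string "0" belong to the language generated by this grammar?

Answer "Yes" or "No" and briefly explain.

Yes - a valid derivation exists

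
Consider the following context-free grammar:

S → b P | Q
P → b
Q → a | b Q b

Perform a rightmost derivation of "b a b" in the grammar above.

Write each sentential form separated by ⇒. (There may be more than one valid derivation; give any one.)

S ⇒ Q ⇒ b Q b ⇒ b a b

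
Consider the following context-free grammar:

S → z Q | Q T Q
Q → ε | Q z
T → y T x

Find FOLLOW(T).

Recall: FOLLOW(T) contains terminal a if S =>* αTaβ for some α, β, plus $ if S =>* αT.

We compute FOLLOW(T) using the standard algorithm.
FOLLOW(S) starts with {$}.
FIRST(Q) = {z, ε}
FIRST(S) = {y, z}
FIRST(T) = {y}
FOLLOW(Q) = {$, y, z}
FOLLOW(S) = {$}
FOLLOW(T) = {$, x, z}
Therefore, FOLLOW(T) = {$, x, z}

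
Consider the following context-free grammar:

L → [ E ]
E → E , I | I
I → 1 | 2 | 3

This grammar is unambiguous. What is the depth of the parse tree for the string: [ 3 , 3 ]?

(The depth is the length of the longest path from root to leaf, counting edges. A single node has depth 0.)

4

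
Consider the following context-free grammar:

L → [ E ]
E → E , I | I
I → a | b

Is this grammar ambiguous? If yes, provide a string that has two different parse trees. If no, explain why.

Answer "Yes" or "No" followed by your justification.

No - the grammar is unambiguous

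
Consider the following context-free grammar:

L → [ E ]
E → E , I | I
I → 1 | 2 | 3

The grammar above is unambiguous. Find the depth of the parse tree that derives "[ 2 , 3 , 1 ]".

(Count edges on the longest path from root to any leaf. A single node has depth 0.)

5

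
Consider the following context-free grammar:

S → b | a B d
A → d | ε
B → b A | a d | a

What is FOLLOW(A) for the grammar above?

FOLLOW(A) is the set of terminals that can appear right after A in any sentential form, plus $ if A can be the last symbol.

We compute FOLLOW(A) using the standard algorithm.
FOLLOW(S) starts with {$}.
FIRST(A) = {d, ε}
FIRST(B) = {a, b}
FIRST(S) = {a, b}
FOLLOW(A) = {d}
FOLLOW(B) = {d}
FOLLOW(S) = {$}
Therefore, FOLLOW(A) = {d}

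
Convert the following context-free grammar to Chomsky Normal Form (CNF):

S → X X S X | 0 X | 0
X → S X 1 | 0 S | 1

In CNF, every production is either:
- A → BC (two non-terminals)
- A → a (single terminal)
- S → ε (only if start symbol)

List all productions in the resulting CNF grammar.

T0 → 0; S → 0; T1 → 1; X → 1; S → X X0; X0 → X X1; X1 → S X; S → T0 X; X → S X2; X2 → X T1; X → T0 S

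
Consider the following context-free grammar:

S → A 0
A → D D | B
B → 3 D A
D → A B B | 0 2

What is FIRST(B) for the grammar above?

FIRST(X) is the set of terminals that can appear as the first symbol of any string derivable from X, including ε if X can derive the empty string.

We compute FIRST(B) using the standard algorithm.
FIRST(A) = {0, 3}
FIRST(B) = {3}
FIRST(D) = {0, 3}
FIRST(S) = {0, 3}
Therefore, FIRST(B) = {3}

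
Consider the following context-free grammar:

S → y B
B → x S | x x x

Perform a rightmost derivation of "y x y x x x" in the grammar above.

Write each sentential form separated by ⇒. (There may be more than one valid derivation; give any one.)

S ⇒ y B ⇒ y x S ⇒ y x y B ⇒ y x y x x x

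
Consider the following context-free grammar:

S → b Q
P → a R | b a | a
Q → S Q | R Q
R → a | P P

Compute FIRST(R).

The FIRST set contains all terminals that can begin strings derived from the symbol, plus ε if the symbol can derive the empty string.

We compute FIRST(R) using the standard algorithm.
FIRST(P) = {a, b}
FIRST(Q) = {a, b}
FIRST(R) = {a, b}
FIRST(S) = {b}
Therefore, FIRST(R) = {a, b}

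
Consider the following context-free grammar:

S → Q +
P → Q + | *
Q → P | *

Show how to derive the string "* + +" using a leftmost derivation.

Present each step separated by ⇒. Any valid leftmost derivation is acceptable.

S ⇒ Q + ⇒ P + ⇒ Q + + ⇒ * + +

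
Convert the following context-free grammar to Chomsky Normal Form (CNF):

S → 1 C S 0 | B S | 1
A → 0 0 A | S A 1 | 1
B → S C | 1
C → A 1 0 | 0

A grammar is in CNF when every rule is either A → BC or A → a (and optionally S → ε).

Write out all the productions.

T1 → 1; T0 → 0; S → 1; A → 1; B → 1; C → 0; S → T1 X0; X0 → C X1; X1 → S T0; S → B S; A → T0 X2; X2 → T0 A; A → S X3; X3 → A T1; B → S C; C → A X4; X4 → T1 T0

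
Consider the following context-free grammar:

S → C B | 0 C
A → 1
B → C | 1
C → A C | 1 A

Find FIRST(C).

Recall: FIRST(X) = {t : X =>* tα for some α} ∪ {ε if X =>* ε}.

We compute FIRST(C) using the standard algorithm.
FIRST(A) = {1}
FIRST(B) = {1}
FIRST(C) = {1}
FIRST(S) = {0, 1}
Therefore, FIRST(C) = {1}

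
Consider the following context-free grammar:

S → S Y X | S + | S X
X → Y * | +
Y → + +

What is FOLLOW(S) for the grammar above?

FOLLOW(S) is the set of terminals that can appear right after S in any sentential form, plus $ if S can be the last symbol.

We compute FOLLOW(S) using the standard algorithm.
FOLLOW(S) starts with {$}.
FIRST(S) = {}
FIRST(X) = {+}
FIRST(Y) = {+}
FOLLOW(S) = {$, +}
FOLLOW(X) = {$, +}
FOLLOW(Y) = {*, +}
Therefore, FOLLOW(S) = {$, +}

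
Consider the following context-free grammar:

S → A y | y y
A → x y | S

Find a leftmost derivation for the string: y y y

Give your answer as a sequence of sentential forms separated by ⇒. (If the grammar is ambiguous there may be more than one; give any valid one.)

S ⇒ A y ⇒ S y ⇒ y y y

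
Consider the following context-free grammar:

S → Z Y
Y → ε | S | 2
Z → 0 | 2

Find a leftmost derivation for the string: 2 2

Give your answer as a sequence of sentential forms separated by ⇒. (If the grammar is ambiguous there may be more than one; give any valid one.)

S ⇒ Z Y ⇒ 2 Y ⇒ 2 2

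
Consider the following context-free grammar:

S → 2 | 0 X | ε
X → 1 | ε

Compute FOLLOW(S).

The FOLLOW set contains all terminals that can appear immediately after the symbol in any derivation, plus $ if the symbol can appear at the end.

We compute FOLLOW(S) using the standard algorithm.
FOLLOW(S) starts with {$}.
FIRST(S) = {0, 2, ε}
FIRST(X) = {1, ε}
FOLLOW(S) = {$}
FOLLOW(X) = {$}
Therefore, FOLLOW(S) = {$}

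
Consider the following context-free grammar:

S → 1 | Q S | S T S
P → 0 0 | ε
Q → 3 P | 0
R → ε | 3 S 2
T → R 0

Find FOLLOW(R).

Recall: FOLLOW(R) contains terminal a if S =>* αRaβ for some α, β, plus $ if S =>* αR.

We compute FOLLOW(R) using the standard algorithm.
FOLLOW(S) starts with {$}.
FIRST(P) = {0, ε}
FIRST(Q) = {0, 3}
FIRST(R) = {3, ε}
FIRST(S) = {0, 1, 3}
FIRST(T) = {0, 3}
FOLLOW(P) = {0, 1, 3}
FOLLOW(Q) = {0, 1, 3}
FOLLOW(R) = {0}
FOLLOW(S) = {$, 0, 2, 3}
FOLLOW(T) = {0, 1, 3}
Therefore, FOLLOW(R) = {0}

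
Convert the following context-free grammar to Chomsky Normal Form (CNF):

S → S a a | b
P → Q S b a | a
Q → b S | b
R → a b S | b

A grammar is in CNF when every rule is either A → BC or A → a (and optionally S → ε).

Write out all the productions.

TA → a; S → b; TB → b; P → a; Q → b; R → b; S → S X0; X0 → TA TA; P → Q X1; X1 → S X2; X2 → TB TA; Q → TB S; R → TA X3; X3 → TB S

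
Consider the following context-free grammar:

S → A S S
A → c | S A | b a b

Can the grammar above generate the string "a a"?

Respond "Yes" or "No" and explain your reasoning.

No - no valid derivation exists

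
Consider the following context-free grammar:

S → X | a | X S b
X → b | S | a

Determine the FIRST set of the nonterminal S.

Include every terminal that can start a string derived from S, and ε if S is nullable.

We compute FIRST(S) using the standard algorithm.
FIRST(S) = {a, b}
FIRST(X) = {a, b}
Therefore, FIRST(S) = {a, b}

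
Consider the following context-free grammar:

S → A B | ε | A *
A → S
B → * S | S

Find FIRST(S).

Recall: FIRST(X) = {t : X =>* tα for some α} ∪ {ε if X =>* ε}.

We compute FIRST(S) using the standard algorithm.
FIRST(A) = {*, ε}
FIRST(B) = {*, ε}
FIRST(S) = {*, ε}
Therefore, FIRST(S) = {*, ε}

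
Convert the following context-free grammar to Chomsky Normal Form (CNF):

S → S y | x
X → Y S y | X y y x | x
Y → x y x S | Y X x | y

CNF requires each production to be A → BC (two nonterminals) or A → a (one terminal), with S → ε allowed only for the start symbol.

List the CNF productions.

TY → y; S → x; TX → x; X → x; Y → y; S → S TY; X → Y X0; X0 → S TY; X → X X1; X1 → TY X2; X2 → TY TX; Y → TX X3; X3 → TY X4; X4 → TX S; Y → Y X5; X5 → X TX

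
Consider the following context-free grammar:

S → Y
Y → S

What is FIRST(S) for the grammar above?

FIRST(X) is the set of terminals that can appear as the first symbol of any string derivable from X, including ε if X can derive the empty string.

We compute FIRST(S) using the standard algorithm.
FIRST(S) = {}
FIRST(Y) = {}
Therefore, FIRST(S) = {}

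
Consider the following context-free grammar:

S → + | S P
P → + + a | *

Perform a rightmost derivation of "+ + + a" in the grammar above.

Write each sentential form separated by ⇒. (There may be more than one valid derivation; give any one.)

S ⇒ S P ⇒ S + + a ⇒ + + + a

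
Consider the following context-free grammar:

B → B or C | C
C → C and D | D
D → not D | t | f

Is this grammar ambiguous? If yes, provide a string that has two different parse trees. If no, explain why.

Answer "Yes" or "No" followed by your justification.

No - the grammar is unambiguous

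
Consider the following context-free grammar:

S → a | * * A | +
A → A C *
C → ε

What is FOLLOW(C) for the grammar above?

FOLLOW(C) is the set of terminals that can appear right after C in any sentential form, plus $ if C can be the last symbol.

We compute FOLLOW(C) using the standard algorithm.
FOLLOW(S) starts with {$}.
FIRST(A) = {}
FIRST(C) = {ε}
FIRST(S) = {*, +, a}
FOLLOW(A) = {$, *}
FOLLOW(C) = {*}
FOLLOW(S) = {$}
Therefore, FOLLOW(C) = {*}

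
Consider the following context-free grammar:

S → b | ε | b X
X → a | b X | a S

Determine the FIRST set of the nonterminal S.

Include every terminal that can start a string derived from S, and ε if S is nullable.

We compute FIRST(S) using the standard algorithm.
FIRST(S) = {b, ε}
FIRST(X) = {a, b}
Therefore, FIRST(S) = {b, ε}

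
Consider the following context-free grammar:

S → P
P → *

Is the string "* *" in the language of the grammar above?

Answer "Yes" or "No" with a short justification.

No - no valid derivation exists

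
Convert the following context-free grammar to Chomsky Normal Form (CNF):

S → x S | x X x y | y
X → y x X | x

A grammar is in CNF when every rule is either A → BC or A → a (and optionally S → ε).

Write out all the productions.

TX → x; TY → y; S → y; X → x; S → TX S; S → TX X0; X0 → X X1; X1 → TX TY; X → TY X2; X2 → TX X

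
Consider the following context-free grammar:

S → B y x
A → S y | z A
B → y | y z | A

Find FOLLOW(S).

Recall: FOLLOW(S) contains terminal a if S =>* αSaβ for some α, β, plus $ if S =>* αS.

We compute FOLLOW(S) using the standard algorithm.
FOLLOW(S) starts with {$}.
FIRST(A) = {y, z}
FIRST(B) = {y, z}
FIRST(S) = {y, z}
FOLLOW(A) = {y}
FOLLOW(B) = {y}
FOLLOW(S) = {$, y}
Therefore, FOLLOW(S) = {$, y}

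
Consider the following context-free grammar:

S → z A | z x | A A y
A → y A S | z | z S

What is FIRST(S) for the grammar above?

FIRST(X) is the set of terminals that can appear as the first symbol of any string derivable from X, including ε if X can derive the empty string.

We compute FIRST(S) using the standard algorithm.
FIRST(A) = {y, z}
FIRST(S) = {y, z}
Therefore, FIRST(S) = {y, z}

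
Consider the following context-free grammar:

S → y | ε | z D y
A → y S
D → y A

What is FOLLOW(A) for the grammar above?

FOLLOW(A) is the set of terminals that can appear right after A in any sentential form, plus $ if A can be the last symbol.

We compute FOLLOW(A) using the standard algorithm.
FOLLOW(S) starts with {$}.
FIRST(A) = {y}
FIRST(D) = {y}
FIRST(S) = {y, z, ε}
FOLLOW(A) = {y}
FOLLOW(D) = {y}
FOLLOW(S) = {$, y}
Therefore, FOLLOW(A) = {y}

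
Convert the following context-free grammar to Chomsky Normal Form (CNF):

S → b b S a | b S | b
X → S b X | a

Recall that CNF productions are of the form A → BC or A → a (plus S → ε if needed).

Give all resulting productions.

TB → b; TA → a; S → b; X → a; S → TB X0; X0 → TB X1; X1 → S TA; S → TB S; X → S X2; X2 → TB X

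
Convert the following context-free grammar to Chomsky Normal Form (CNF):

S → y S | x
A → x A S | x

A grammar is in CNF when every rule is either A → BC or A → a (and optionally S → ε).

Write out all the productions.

TY → y; S → x; TX → x; A → x; S → TY S; A → TX X0; X0 → A S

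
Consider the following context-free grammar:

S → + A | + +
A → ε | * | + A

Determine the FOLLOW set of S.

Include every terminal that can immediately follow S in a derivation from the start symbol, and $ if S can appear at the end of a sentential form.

We compute FOLLOW(S) using the standard algorithm.
FOLLOW(S) starts with {$}.
FIRST(A) = {*, +, ε}
FIRST(S) = {+}
FOLLOW(A) = {$}
FOLLOW(S) = {$}
Therefore, FOLLOW(S) = {$}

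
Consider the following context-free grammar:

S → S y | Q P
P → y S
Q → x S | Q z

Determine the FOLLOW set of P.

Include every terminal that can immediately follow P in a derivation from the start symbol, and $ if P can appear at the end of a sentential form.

We compute FOLLOW(P) using the standard algorithm.
FOLLOW(S) starts with {$}.
FIRST(P) = {y}
FIRST(Q) = {x}
FIRST(S) = {x}
FOLLOW(P) = {$, y, z}
FOLLOW(Q) = {y, z}
FOLLOW(S) = {$, y, z}
Therefore, FOLLOW(P) = {$, y, z}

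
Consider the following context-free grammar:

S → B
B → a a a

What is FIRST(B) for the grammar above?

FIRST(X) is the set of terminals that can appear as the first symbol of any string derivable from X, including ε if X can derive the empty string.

We compute FIRST(B) using the standard algorithm.
FIRST(B) = {a}
FIRST(S) = {a}
Therefore, FIRST(B) = {a}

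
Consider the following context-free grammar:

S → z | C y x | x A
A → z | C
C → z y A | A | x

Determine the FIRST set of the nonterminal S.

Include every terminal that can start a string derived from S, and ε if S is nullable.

We compute FIRST(S) using the standard algorithm.
FIRST(A) = {x, z}
FIRST(C) = {x, z}
FIRST(S) = {x, z}
Therefore, FIRST(S) = {x, z}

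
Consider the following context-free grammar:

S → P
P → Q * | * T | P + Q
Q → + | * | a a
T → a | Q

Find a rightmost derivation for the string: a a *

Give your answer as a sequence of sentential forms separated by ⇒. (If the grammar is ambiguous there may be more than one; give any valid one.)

S ⇒ P ⇒ Q * ⇒ a a *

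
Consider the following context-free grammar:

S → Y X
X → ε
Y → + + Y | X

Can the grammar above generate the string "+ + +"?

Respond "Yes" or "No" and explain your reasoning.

No - no valid derivation exists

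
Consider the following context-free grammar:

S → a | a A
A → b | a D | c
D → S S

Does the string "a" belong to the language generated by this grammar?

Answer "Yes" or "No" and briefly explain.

Yes - a valid derivation exists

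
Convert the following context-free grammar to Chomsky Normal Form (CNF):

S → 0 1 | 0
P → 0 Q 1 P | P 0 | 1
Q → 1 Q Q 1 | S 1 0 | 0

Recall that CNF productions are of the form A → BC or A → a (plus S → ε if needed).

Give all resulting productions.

T0 → 0; T1 → 1; S → 0; P → 1; Q → 0; S → T0 T1; P → T0 X0; X0 → Q X1; X1 → T1 P; P → P T0; Q → T1 X2; X2 → Q X3; X3 → Q T1; Q → S X4; X4 → T1 T0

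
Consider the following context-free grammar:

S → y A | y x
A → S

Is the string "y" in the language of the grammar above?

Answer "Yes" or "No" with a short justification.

No - no valid derivation exists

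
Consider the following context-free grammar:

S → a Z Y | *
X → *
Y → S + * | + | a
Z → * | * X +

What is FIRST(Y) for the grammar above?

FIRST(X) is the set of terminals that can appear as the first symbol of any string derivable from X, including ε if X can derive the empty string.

We compute FIRST(Y) using the standard algorithm.
FIRST(S) = {*, a}
FIRST(X) = {*}
FIRST(Y) = {*, +, a}
FIRST(Z) = {*}
Therefore, FIRST(Y) = {*, +, a}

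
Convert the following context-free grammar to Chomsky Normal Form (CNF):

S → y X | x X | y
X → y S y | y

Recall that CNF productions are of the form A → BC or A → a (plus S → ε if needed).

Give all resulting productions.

TY → y; TX → x; S → y; X → y; S → TY X; S → TX X; X → TY X0; X0 → S TY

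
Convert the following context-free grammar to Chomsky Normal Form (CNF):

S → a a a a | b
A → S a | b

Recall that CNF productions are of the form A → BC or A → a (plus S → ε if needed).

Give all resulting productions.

TA → a; S → b; A → b; S → TA X0; X0 → TA X1; X1 → TA TA; A → S TA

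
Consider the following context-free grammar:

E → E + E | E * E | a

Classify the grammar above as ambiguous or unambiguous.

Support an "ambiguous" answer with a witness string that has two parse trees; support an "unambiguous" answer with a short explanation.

Ambiguous - the string 'a + a * a * a + a' has two distinct parse trees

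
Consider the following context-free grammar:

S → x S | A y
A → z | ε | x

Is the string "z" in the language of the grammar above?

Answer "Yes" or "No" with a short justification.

No - no valid derivation exists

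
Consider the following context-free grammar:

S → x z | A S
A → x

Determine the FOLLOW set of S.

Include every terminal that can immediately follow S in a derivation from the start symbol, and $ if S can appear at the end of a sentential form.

We compute FOLLOW(S) using the standard algorithm.
FOLLOW(S) starts with {$}.
FIRST(A) = {x}
FIRST(S) = {x}
FOLLOW(A) = {x}
FOLLOW(S) = {$}
Therefore, FOLLOW(S) = {$}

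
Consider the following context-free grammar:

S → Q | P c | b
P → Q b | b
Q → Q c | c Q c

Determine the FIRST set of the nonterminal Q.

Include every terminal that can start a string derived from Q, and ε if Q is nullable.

We compute FIRST(Q) using the standard algorithm.
FIRST(P) = {b, c}
FIRST(Q) = {c}
FIRST(S) = {b, c}
Therefore, FIRST(Q) = {c}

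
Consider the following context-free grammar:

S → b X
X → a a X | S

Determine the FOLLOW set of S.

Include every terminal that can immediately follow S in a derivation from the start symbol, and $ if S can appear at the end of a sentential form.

We compute FOLLOW(S) using the standard algorithm.
FOLLOW(S) starts with {$}.
FIRST(S) = {b}
FIRST(X) = {a, b}
FOLLOW(S) = {$}
FOLLOW(X) = {$}
Therefore, FOLLOW(S) = {$}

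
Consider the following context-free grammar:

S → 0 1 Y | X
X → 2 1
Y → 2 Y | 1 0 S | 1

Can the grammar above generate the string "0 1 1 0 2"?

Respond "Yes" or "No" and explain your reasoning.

No - no valid derivation exists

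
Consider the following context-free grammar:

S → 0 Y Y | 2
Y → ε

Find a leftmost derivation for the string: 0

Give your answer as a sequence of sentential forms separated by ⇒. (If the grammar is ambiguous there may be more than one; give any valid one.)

S ⇒ 0 Y Y ⇒ 0 Y ⇒ 0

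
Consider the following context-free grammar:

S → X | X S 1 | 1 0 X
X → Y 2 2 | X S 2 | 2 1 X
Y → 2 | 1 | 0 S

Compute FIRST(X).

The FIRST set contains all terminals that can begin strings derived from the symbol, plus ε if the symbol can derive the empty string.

We compute FIRST(X) using the standard algorithm.
FIRST(S) = {0, 1, 2}
FIRST(X) = {0, 1, 2}
FIRST(Y) = {0, 1, 2}
Therefore, FIRST(X) = {0, 1, 2}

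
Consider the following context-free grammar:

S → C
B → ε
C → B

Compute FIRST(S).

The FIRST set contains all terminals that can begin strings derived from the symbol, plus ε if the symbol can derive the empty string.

We compute FIRST(S) using the standard algorithm.
FIRST(B) = {ε}
FIRST(C) = {ε}
FIRST(S) = {ε}
Therefore, FIRST(S) = {ε}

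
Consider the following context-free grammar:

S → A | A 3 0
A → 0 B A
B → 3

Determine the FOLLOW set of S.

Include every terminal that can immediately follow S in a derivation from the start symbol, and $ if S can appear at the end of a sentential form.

We compute FOLLOW(S) using the standard algorithm.
FOLLOW(S) starts with {$}.
FIRST(A) = {0}
FIRST(B) = {3}
FIRST(S) = {0}
FOLLOW(A) = {$, 3}
FOLLOW(B) = {0}
FOLLOW(S) = {$}
Therefore, FOLLOW(S) = {$}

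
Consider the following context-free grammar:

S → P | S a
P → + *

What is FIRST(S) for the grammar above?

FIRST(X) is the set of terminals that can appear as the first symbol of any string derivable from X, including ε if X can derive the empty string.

We compute FIRST(S) using the standard algorithm.
FIRST(P) = {+}
FIRST(S) = {+}
Therefore, FIRST(S) = {+}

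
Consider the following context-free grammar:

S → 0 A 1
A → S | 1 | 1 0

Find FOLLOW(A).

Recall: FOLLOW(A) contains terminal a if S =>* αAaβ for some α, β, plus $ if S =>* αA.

We compute FOLLOW(A) using the standard algorithm.
FOLLOW(S) starts with {$}.
FIRST(A) = {0, 1}
FIRST(S) = {0}
FOLLOW(A) = {1}
FOLLOW(S) = {$, 1}
Therefore, FOLLOW(A) = {1}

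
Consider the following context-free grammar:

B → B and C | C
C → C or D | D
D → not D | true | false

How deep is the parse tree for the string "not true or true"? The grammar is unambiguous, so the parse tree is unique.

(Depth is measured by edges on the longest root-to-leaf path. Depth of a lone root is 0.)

5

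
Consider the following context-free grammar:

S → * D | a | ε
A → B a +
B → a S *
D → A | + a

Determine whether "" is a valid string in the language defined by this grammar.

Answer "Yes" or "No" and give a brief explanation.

Yes - a valid derivation exists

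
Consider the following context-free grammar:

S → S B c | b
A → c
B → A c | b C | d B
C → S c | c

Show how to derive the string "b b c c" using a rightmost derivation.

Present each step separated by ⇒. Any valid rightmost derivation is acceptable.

S ⇒ S B c ⇒ S b C c ⇒ S b c c ⇒ b b c c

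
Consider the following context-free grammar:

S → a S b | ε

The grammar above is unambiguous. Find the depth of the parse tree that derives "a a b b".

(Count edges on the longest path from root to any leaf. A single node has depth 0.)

3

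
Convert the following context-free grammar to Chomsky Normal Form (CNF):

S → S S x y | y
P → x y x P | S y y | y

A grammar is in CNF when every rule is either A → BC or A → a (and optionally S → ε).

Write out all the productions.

TX → x; TY → y; S → y; P → y; S → S X0; X0 → S X1; X1 → TX TY; P → TX X2; X2 → TY X3; X3 → TX P; P → S X4; X4 → TY TY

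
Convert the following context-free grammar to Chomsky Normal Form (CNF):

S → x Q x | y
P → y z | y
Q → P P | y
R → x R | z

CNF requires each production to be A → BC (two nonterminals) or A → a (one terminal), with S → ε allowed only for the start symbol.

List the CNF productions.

TX → x; S → y; TY → y; TZ → z; P → y; Q → y; R → z; S → TX X0; X0 → Q TX; P → TY TZ; Q → P P; R → TX R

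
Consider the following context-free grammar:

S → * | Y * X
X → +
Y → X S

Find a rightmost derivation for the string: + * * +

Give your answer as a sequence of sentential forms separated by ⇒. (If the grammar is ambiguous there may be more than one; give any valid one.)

S ⇒ Y * X ⇒ Y * + ⇒ X S * + ⇒ X * * + ⇒ + * * +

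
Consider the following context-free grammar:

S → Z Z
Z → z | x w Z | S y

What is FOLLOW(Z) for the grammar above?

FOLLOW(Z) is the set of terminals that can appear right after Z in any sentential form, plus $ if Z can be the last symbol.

We compute FOLLOW(Z) using the standard algorithm.
FOLLOW(S) starts with {$}.
FIRST(S) = {x, z}
FIRST(Z) = {x, z}
FOLLOW(S) = {$, y}
FOLLOW(Z) = {$, x, y, z}
Therefore, FOLLOW(Z) = {$, x, y, z}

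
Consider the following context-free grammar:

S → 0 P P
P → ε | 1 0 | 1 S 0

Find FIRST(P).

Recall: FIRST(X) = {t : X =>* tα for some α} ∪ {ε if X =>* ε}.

We compute FIRST(P) using the standard algorithm.
FIRST(P) = {1, ε}
FIRST(S) = {0}
Therefore, FIRST(P) = {1, ε}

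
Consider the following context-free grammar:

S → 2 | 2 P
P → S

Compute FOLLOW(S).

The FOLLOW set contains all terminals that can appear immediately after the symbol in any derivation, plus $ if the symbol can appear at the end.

We compute FOLLOW(S) using the standard algorithm.
FOLLOW(S) starts with {$}.
FIRST(P) = {2}
FIRST(S) = {2}
FOLLOW(P) = {$}
FOLLOW(S) = {$}
Therefore, FOLLOW(S) = {$}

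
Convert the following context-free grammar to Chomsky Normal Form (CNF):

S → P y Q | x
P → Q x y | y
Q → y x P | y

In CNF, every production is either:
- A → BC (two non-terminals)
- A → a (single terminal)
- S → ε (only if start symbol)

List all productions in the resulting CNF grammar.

TY → y; S → x; TX → x; P → y; Q → y; S → P X0; X0 → TY Q; P → Q X1; X1 → TX TY; Q → TY X2; X2 → TX P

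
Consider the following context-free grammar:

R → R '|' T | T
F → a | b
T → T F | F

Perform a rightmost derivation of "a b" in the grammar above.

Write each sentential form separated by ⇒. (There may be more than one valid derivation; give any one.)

R ⇒ T ⇒ T F ⇒ T b ⇒ F b ⇒ a b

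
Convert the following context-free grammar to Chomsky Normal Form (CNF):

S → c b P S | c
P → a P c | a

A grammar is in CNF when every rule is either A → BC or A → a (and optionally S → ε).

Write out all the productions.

TC → c; TB → b; S → c; TA → a; P → a; S → TC X0; X0 → TB X1; X1 → P S; P → TA X2; X2 → P TC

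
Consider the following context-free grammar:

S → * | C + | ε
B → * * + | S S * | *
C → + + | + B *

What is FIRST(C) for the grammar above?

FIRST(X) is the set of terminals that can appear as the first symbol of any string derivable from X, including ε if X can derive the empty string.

We compute FIRST(C) using the standard algorithm.
FIRST(B) = {*, +}
FIRST(C) = {+}
FIRST(S) = {*, +, ε}
Therefore, FIRST(C) = {+}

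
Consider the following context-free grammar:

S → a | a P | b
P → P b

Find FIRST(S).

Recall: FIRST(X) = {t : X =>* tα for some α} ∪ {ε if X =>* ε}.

We compute FIRST(S) using the standard algorithm.
FIRST(P) = {}
FIRST(S) = {a, b}
Therefore, FIRST(S) = {a, b}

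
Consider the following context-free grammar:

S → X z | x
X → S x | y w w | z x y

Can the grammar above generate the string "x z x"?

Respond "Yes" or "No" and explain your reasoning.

No - no valid derivation exists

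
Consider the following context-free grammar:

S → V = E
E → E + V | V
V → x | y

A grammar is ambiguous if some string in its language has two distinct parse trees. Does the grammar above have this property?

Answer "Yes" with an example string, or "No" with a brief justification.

No - the grammar is unambiguous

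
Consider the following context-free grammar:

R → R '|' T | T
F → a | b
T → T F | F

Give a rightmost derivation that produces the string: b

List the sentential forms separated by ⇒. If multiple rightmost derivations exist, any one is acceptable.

R ⇒ T ⇒ F ⇒ b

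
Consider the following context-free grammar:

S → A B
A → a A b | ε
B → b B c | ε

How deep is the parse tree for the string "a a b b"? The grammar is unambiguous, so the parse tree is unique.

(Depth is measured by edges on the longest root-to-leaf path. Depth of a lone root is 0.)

4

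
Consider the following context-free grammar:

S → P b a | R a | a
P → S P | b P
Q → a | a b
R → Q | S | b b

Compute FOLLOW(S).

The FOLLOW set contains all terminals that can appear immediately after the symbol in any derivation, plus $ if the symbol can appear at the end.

We compute FOLLOW(S) using the standard algorithm.
FOLLOW(S) starts with {$}.
FIRST(P) = {a, b}
FIRST(Q) = {a}
FIRST(R) = {a, b}
FIRST(S) = {a, b}
FOLLOW(P) = {b}
FOLLOW(Q) = {a}
FOLLOW(R) = {a}
FOLLOW(S) = {$, a, b}
Therefore, FOLLOW(S) = {$, a, b}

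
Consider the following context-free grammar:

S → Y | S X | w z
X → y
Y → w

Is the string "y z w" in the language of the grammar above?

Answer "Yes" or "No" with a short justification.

No - no valid derivation exists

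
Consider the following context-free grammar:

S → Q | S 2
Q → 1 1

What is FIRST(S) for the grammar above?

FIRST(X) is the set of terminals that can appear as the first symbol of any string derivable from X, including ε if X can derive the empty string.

We compute FIRST(S) using the standard algorithm.
FIRST(Q) = {1}
FIRST(S) = {1}
Therefore, FIRST(S) = {1}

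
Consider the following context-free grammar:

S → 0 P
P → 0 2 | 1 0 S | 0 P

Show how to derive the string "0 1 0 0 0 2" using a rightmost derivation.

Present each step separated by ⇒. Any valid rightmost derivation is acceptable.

S ⇒ 0 P ⇒ 0 1 0 S ⇒ 0 1 0 0 P ⇒ 0 1 0 0 0 2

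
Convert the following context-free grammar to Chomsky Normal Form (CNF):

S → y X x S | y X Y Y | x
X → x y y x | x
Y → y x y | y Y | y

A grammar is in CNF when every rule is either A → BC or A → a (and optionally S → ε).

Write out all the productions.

TY → y; TX → x; S → x; X → x; Y → y; S → TY X0; X0 → X X1; X1 → TX S; S → TY X2; X2 → X X3; X3 → Y Y; X → TX X4; X4 → TY X5; X5 → TY TX; Y → TY X6; X6 → TX TY; Y → TY Y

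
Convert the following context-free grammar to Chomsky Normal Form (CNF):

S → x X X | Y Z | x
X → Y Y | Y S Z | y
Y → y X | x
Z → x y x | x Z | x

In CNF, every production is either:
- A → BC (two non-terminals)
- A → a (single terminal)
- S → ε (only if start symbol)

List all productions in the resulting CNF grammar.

TX → x; S → x; X → y; TY → y; Y → x; Z → x; S → TX X0; X0 → X X; S → Y Z; X → Y Y; X → Y X1; X1 → S Z; Y → TY X; Z → TX X2; X2 → TY TX; Z → TX Z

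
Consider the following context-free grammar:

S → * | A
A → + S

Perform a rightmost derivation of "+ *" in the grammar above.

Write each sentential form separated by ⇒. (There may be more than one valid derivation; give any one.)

S ⇒ A ⇒ + S ⇒ + *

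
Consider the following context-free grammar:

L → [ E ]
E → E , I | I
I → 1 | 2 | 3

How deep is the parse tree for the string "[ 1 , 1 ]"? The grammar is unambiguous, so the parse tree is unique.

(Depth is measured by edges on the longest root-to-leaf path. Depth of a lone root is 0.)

4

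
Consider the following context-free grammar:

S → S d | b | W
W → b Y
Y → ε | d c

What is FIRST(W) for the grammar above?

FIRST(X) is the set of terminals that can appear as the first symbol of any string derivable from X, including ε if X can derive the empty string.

We compute FIRST(W) using the standard algorithm.
FIRST(S) = {b}
FIRST(W) = {b}
FIRST(Y) = {d, ε}
Therefore, FIRST(W) = {b}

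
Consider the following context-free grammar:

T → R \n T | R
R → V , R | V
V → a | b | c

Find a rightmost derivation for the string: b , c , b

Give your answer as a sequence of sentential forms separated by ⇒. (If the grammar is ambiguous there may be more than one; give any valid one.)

T ⇒ R ⇒ V , R ⇒ V , V , R ⇒ V , V , V ⇒ V , V , b ⇒ V , c , b ⇒ b , c , b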